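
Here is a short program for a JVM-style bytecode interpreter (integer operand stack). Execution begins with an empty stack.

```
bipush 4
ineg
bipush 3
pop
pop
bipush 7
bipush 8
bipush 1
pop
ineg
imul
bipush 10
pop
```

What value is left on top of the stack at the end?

-56

bipush 4  : 4
ineg      : -4
bipush 3  : -4 3
pop       : -4
pop       : (empty)
bipush 7  : 7
bipush 8  : 7 8
bipush 1  : 7 8 1
pop       : 7 8
ineg      : 7 -8
imul      : -56
bipush 10 : -56 10
pop       : -56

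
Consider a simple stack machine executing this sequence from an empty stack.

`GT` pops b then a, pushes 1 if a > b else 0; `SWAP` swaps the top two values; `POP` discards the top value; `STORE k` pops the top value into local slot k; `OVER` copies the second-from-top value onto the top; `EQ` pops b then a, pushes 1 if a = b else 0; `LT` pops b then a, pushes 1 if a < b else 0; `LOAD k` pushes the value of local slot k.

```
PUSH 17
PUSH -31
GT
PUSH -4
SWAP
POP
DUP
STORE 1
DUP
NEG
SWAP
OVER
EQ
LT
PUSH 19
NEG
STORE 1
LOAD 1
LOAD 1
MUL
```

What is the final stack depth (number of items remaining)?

2

PUSH 17  → [17]
PUSH -31 → [17, -31]
GT       → [1]
PUSH -4  → [1, -4]
SWAP     → [-4, 1]
POP      → [-4]
DUP      → [-4, -4]
STORE 1  → [-4]
DUP      → [-4, -4]
NEG      → [-4, 4]
SWAP     → [4, -4]
OVER     → [4, -4, 4]
EQ       → [4, 0]
LT       → [0]
PUSH 19  → [0, 19]
NEG      → [0, -19]
STORE 1  → [0]
LOAD 1   → [0, -19]
LOAD 1   → [0, -19, -19]
MUL      → [0, 361]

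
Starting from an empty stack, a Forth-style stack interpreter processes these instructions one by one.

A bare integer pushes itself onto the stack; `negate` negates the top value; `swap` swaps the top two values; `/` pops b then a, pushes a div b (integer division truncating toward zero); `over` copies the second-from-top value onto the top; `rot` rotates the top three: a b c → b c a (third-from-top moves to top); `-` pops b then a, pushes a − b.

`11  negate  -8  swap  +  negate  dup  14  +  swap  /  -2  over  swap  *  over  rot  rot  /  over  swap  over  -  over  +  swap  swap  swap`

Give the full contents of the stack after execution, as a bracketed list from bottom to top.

[1, 0, 1]

11     → 11
negate → -11
-8     → -11 -8
swap   → -8 -11
+      → -19
negate → 19
dup    → 19 19
14     → 19 19 14
+      → 19 33
swap   → 33 19
/      → 1
-2     → 1 -2
over   → 1 -2 1
swap   → 1 1 -2
*      → 1 -2
over   → 1 -2 1
rot    → -2 1 1
rot    → 1 1 -2
/      → 1 0
over   → 1 0 1
swap   → 1 1 0
over   → 1 1 0 1
-      → 1 1 -1
over   → 1 1 -1 1
+      → 1 1 0
swap   → 1 0 1
swap   → 1 1 0
swap   → 1 0 1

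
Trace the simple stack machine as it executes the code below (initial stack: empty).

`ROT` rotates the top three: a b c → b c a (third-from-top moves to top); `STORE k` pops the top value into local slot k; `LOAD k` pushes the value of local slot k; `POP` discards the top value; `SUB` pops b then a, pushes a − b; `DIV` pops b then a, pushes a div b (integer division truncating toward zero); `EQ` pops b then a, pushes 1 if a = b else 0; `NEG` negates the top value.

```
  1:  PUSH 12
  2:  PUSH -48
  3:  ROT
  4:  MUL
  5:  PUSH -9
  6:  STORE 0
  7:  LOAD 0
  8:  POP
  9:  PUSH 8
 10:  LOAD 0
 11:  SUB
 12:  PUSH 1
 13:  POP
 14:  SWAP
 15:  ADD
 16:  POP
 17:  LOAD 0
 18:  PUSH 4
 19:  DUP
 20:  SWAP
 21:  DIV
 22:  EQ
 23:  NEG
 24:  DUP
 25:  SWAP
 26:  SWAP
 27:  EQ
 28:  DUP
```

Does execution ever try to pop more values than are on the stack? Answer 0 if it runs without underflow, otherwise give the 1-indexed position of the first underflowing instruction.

3

PUSH 12  -> [12]
PUSH -48 -> [12, -48]
ROT  — needs 3 operands, stack has 2 → underflow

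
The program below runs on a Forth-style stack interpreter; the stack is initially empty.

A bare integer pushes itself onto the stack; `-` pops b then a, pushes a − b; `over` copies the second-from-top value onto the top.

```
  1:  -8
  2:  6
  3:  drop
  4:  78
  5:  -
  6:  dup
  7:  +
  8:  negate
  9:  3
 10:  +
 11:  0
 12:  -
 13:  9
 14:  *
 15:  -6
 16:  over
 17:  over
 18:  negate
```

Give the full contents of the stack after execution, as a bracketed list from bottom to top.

[1575, -6, 1575, 6]

-8     -> -8
6      -> -8 6
drop   -> -8
78     -> -8 78
-      -> -86
dup    -> -86 -86
+      -> -172
negate -> 172
3      -> 172 3
+      -> 175
0      -> 175 0
-      -> 175
9      -> 175 9
*      -> 1575
-6     -> 1575 -6
over   -> 1575 -6 1575
over   -> 1575 -6 1575 -6
negate -> 1575 -6 1575 6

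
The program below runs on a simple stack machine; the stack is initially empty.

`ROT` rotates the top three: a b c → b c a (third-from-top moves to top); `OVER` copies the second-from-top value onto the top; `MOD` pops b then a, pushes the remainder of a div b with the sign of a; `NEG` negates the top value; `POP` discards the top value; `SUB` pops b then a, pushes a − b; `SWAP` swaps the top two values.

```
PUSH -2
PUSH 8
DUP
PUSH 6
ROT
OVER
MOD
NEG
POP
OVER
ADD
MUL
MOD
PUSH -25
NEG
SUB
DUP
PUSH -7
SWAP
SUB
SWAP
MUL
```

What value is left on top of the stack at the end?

PUSH -2  : -2
PUSH 8   : -2 8
DUP      : -2 8 8
PUSH 6   : -2 8 8 6
ROT      : -2 8 6 8
OVER     : -2 8 6 8 6
MOD      : -2 8 6 2
NEG      : -2 8 6 -2
POP      : -2 8 6
OVER     : -2 8 6 8
ADD      : -2 8 14
MUL      : -2 112
MOD      : -2
PUSH -25 : -2 -25
NEG      : -2 25
SUB      : -27
DUP      : -27 -27
PUSH -7  : -27 -27 -7
SWAP     : -27 -7 -27
SUB      : -27 20
SWAP     : 20 -27
MUL      : -540

-540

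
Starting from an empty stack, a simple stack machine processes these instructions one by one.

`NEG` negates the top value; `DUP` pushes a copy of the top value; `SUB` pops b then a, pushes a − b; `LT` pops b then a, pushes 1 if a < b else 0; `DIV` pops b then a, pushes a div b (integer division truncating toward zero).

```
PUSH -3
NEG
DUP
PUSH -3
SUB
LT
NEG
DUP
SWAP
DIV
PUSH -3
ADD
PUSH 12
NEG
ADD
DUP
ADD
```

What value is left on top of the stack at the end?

-28

PUSH -3  -3
NEG      3
DUP      3 3
PUSH -3  3 3 -3
SUB      3 6
LT       1
NEG      -1
DUP      -1 -1
SWAP     -1 -1
DIV      1
PUSH -3  1 -3
ADD      -2
PUSH 12  -2 12
NEG      -2 -12
ADD      -14
DUP      -14 -14
ADD      -28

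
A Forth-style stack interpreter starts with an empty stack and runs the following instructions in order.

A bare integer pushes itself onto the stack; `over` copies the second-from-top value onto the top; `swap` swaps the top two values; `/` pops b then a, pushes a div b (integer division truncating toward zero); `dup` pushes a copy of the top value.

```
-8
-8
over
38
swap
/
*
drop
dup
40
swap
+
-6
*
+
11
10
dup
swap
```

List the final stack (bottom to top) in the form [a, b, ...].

[-200, 11, 10, 10]

-8   → -8
-8   → -8 -8
over → -8 -8 -8
38   → -8 -8 -8 38
swap → -8 -8 38 -8
/    → -8 -8 -4
*    → -8 32
drop → -8
dup  → -8 -8
40   → -8 -8 40
swap → -8 40 -8
+    → -8 32
-6   → -8 32 -6
*    → -8 -192
+    → -200
11   → -200 11
10   → -200 11 10
dup  → -200 11 10 10
swap → -200 11 10 10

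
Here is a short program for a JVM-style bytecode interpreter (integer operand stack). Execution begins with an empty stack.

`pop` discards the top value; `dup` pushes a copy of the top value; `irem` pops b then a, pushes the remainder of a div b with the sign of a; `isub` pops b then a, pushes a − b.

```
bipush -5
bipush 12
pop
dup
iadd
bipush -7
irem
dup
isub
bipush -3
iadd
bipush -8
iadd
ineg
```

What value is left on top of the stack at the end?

bipush -5  -5
bipush 12  -5 12
pop        -5
dup        -5 -5
iadd       -10
bipush -7  -10 -7
irem       -3
dup        -3 -3
isub       0
bipush -3  0 -3
iadd       -3
bipush -8  -3 -8
iadd       -11
ineg       11

11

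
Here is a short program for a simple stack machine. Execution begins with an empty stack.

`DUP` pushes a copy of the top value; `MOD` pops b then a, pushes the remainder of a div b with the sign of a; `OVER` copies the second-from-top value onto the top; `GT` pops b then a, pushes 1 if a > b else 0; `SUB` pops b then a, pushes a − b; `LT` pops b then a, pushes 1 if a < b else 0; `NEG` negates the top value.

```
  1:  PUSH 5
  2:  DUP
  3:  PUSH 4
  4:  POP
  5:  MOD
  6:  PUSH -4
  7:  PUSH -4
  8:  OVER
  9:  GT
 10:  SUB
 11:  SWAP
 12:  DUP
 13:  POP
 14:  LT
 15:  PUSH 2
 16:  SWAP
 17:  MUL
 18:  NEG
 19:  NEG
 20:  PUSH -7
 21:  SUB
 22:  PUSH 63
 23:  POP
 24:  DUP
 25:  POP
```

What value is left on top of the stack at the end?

PUSH 5   5
DUP      5 5
PUSH 4   5 5 4
POP      5 5
MOD      0
PUSH -4  0 -4
PUSH -4  0 -4 -4
OVER     0 -4 -4 -4
GT       0 -4 0
SUB      0 -4
SWAP     -4 0
DUP      -4 0 0
POP      -4 0
LT       1
PUSH 2   1 2
SWAP     2 1
MUL      2
NEG      -2
NEG      2
PUSH -7  2 -7
SUB      9
PUSH 63  9 63
POP      9
DUP      9 9
POP      9

9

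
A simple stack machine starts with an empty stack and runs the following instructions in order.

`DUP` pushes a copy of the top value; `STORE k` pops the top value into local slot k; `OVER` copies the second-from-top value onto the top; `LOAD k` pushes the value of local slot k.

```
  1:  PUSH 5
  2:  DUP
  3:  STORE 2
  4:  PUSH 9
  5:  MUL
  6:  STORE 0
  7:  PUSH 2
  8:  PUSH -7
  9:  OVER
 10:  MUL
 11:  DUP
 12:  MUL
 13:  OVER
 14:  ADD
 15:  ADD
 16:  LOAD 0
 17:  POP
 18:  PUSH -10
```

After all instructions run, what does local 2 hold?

PUSH 5   : [5]
DUP      : [5, 5]
STORE 2  : [5]
PUSH 9   : [5, 9]
MUL      : [45]
STORE 0  : []
PUSH 2   : [2]
PUSH -7  : [2, -7]
OVER     : [2, -7, 2]
MUL      : [2, -14]
DUP      : [2, -14, -14]
MUL      : [2, 196]
OVER     : [2, 196, 2]
ADD      : [2, 198]
ADD      : [200]
LOAD 0   : [200, 45]
POP      : [200]
PUSH -10 : [200, -10]

5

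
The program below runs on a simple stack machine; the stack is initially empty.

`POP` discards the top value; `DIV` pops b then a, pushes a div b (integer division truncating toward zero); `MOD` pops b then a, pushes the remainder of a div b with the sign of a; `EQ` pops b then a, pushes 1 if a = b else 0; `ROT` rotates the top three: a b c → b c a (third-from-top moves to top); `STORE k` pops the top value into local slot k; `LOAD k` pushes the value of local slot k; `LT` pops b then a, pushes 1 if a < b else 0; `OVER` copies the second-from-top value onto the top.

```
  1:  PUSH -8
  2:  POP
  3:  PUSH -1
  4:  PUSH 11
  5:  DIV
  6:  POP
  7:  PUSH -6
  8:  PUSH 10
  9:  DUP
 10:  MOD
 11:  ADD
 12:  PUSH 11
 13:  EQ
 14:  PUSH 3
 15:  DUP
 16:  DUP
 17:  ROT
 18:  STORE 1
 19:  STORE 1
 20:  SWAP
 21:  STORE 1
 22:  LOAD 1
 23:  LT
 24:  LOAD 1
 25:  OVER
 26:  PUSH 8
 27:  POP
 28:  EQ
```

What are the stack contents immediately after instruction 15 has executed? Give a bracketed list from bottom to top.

PUSH -8  [-8]
POP      []
PUSH -1  [-1]
PUSH 11  [-1, 11]
DIV      [0]
POP      []
PUSH -6  [-6]
PUSH 10  [-6, 10]
DUP      [-6, 10, 10]
MOD      [-6, 0]
ADD      [-6]
PUSH 11  [-6, 11]
EQ       [0]
PUSH 3   [0, 3]
DUP      [0, 3, 3]

[0, 3, 3]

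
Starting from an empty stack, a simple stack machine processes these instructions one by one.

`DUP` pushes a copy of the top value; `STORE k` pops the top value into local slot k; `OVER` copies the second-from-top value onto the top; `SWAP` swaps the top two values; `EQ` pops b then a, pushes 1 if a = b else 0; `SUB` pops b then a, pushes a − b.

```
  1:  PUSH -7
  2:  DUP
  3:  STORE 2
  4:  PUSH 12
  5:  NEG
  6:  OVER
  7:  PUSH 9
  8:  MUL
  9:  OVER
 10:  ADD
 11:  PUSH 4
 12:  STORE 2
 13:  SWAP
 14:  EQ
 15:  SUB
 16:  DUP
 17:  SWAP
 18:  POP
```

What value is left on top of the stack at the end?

-7

PUSH -7 → [-7]
DUP     → [-7, -7]
STORE 2 → [-7]
PUSH 12 → [-7, 12]
NEG     → [-7, -12]
OVER    → [-7, -12, -7]
PUSH 9  → [-7, -12, -7, 9]
MUL     → [-7, -12, -63]
OVER    → [-7, -12, -63, -12]
ADD     → [-7, -12, -75]
PUSH 4  → [-7, -12, -75, 4]
STORE 2 → [-7, -12, -75]
SWAP    → [-7, -75, -12]
EQ      → [-7, 0]
SUB     → [-7]
DUP     → [-7, -7]
SWAP    → [-7, -7]
POP     → [-7]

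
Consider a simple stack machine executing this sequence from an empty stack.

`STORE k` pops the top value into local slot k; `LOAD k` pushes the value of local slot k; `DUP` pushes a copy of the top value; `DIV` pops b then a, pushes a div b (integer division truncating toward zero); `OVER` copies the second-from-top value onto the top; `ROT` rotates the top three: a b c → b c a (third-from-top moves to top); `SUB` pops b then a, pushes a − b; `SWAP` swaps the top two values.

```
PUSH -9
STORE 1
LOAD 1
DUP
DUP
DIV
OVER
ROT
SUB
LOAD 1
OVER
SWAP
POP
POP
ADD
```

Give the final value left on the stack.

1

PUSH -9 -> -9
STORE 1 -> (empty)
LOAD 1  -> -9
DUP     -> -9 -9
DUP     -> -9 -9 -9
DIV     -> -9 1
OVER    -> -9 1 -9
ROT     -> 1 -9 -9
SUB     -> 1 0
LOAD 1  -> 1 0 -9
OVER    -> 1 0 -9 0
SWAP    -> 1 0 0 -9
POP     -> 1 0 0
POP     -> 1 0
ADD     -> 1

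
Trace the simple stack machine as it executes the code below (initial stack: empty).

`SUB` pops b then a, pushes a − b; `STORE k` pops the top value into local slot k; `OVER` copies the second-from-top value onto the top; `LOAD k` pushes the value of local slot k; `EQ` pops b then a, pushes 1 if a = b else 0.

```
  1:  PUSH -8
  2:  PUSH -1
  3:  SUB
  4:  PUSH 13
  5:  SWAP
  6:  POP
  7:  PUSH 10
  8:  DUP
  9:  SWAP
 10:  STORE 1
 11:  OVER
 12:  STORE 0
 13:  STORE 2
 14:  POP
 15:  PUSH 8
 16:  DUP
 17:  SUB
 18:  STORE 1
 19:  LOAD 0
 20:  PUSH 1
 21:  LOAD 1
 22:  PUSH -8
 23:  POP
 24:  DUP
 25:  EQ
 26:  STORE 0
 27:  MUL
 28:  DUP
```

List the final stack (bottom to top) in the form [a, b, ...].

[13, 13]

PUSH -8 -> [-8]
PUSH -1 -> [-8, -1]
SUB     -> [-7]
PUSH 13 -> [-7, 13]
SWAP    -> [13, -7]
POP     -> [13]
PUSH 10 -> [13, 10]
DUP     -> [13, 10, 10]
SWAP    -> [13, 10, 10]
STORE 1 -> [13, 10]
OVER    -> [13, 10, 13]
STORE 0 -> [13, 10]
STORE 2 -> [13]
POP     -> []
PUSH 8  -> [8]
DUP     -> [8, 8]
SUB     -> [0]
STORE 1 -> []
LOAD 0  -> [13]
PUSH 1  -> [13, 1]
LOAD 1  -> [13, 1, 0]
PUSH -8 -> [13, 1, 0, -8]
POP     -> [13, 1, 0]
DUP     -> [13, 1, 0, 0]
EQ      -> [13, 1, 1]
STORE 0 -> [13, 1]
MUL     -> [13]
DUP     -> [13, 13]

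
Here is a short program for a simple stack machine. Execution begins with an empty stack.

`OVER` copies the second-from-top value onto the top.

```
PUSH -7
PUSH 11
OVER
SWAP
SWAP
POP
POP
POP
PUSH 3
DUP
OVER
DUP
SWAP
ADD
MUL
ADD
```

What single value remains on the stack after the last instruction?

21

PUSH -7  [-7]
PUSH 11  [-7, 11]
OVER     [-7, 11, -7]
SWAP     [-7, -7, 11]
SWAP     [-7, 11, -7]
POP      [-7, 11]
POP      [-7]
POP      []
PUSH 3   [3]
DUP      [3, 3]
OVER     [3, 3, 3]
DUP      [3, 3, 3, 3]
SWAP     [3, 3, 3, 3]
ADD      [3, 3, 6]
MUL      [3, 18]
ADD      [21]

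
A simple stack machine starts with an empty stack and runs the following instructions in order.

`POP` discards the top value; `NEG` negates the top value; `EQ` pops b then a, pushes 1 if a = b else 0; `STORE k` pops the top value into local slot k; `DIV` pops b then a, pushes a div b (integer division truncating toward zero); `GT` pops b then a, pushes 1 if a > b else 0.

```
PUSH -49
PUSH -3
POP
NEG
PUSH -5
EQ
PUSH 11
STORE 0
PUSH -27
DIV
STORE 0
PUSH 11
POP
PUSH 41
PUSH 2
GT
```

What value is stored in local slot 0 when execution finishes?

PUSH -49 → [-49]
PUSH -3  → [-49, -3]
POP      → [-49]
NEG      → [49]
PUSH -5  → [49, -5]
EQ       → [0]
PUSH 11  → [0, 11]
STORE 0  → [0]
PUSH -27 → [0, -27]
DIV      → [0]
STORE 0  → []
PUSH 11  → [11]
POP      → []
PUSH 41  → [41]
PUSH 2   → [41, 2]
GT       → [1]

0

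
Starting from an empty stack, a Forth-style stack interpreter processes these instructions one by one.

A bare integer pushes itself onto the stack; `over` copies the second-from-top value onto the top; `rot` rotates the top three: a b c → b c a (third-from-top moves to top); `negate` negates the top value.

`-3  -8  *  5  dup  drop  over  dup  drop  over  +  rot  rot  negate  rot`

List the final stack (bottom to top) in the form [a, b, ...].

[24, -5, 29]

-3     : [-3]
-8     : [-3, -8]
*      : [24]
5      : [24, 5]
dup    : [24, 5, 5]
drop   : [24, 5]
over   : [24, 5, 24]
dup    : [24, 5, 24, 24]
drop   : [24, 5, 24]
over   : [24, 5, 24, 5]
+      : [24, 5, 29]
rot    : [5, 29, 24]
rot    : [29, 24, 5]
negate : [29, 24, -5]
rot    : [24, -5, 29]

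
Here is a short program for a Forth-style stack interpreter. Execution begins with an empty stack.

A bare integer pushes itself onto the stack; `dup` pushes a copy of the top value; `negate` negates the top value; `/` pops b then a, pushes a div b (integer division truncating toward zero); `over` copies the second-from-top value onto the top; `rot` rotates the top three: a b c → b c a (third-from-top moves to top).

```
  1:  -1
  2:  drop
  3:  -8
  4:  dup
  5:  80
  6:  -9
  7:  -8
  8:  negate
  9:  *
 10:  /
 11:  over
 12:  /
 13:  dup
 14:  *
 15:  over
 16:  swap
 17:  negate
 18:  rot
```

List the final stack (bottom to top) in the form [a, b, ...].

[-8, -8, 0, -8]

-1     -> [-1]
drop   -> []
-8     -> [-8]
dup    -> [-8, -8]
80     -> [-8, -8, 80]
-9     -> [-8, -8, 80, -9]
-8     -> [-8, -8, 80, -9, -8]
negate -> [-8, -8, 80, -9, 8]
*      -> [-8, -8, 80, -72]
/      -> [-8, -8, -1]
over   -> [-8, -8, -1, -8]
/      -> [-8, -8, 0]
dup    -> [-8, -8, 0, 0]
*      -> [-8, -8, 0]
over   -> [-8, -8, 0, -8]
swap   -> [-8, -8, -8, 0]
negate -> [-8, -8, -8, 0]
rot    -> [-8, -8, 0, -8]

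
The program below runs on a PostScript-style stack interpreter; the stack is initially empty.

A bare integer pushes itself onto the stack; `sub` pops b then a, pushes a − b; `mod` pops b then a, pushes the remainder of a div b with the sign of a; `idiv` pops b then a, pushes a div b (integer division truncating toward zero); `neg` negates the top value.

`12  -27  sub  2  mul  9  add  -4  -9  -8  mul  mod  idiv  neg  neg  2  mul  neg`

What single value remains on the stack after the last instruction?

42

12   : 12
-27  : 12 -27
sub  : 39
2    : 39 2
mul  : 78
9    : 78 9
add  : 87
-4   : 87 -4
-9   : 87 -4 -9
-8   : 87 -4 -9 -8
mul  : 87 -4 72
mod  : 87 -4
idiv : -21
neg  : 21
neg  : -21
2    : -21 2
mul  : -42
neg  : 42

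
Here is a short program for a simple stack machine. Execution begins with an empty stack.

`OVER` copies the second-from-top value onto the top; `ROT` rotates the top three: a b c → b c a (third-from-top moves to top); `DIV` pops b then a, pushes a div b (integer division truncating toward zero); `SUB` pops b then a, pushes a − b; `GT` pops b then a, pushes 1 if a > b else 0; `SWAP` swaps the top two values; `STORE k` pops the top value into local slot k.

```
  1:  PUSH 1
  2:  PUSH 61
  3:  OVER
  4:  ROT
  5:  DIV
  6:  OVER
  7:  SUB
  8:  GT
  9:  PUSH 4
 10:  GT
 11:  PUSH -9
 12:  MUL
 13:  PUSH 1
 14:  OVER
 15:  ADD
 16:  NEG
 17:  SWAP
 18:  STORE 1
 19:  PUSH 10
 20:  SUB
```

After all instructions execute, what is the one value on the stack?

-11

PUSH 1   1
PUSH 61  1 61
OVER     1 61 1
ROT      61 1 1
DIV      61 1
OVER     61 1 61
SUB      61 -60
GT       1
PUSH 4   1 4
GT       0
PUSH -9  0 -9
MUL      0
PUSH 1   0 1
OVER     0 1 0
ADD      0 1
NEG      0 -1
SWAP     -1 0
STORE 1  -1
PUSH 10  -1 10
SUB      -11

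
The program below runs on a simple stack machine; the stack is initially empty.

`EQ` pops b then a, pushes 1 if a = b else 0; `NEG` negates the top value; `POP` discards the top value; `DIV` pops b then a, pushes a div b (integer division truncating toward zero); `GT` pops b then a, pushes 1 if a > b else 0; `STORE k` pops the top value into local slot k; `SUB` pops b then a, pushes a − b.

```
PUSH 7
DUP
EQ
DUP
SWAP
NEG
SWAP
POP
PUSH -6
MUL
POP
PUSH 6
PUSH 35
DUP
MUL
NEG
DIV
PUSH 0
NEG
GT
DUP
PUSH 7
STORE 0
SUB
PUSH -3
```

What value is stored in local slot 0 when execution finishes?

7

PUSH 7   [7]
DUP      [7, 7]
EQ       [1]
DUP      [1, 1]
SWAP     [1, 1]
NEG      [1, -1]
SWAP     [-1, 1]
POP      [-1]
PUSH -6  [-1, -6]
MUL      [6]
POP      []
PUSH 6   [6]
PUSH 35  [6, 35]
DUP      [6, 35, 35]
MUL      [6, 1225]
NEG      [6, -1225]
DIV      [0]
PUSH 0   [0, 0]
NEG      [0, 0]
GT       [0]
DUP      [0, 0]
PUSH 7   [0, 0, 7]
STORE 0  [0, 0]
SUB      [0]
PUSH -3  [0, -3]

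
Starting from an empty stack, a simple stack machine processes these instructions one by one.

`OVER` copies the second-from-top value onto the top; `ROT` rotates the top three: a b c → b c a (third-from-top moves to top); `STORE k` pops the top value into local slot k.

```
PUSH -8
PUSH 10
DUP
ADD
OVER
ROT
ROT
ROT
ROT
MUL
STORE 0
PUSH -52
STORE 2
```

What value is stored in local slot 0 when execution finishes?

PUSH -8  → -8
PUSH 10  → -8 10
DUP      → -8 10 10
ADD      → -8 20
OVER     → -8 20 -8
ROT      → 20 -8 -8
ROT      → -8 -8 20
ROT      → -8 20 -8
ROT      → 20 -8 -8
MUL      → 20 64
STORE 0  → 20
PUSH -52 → 20 -52
STORE 2  → 20

64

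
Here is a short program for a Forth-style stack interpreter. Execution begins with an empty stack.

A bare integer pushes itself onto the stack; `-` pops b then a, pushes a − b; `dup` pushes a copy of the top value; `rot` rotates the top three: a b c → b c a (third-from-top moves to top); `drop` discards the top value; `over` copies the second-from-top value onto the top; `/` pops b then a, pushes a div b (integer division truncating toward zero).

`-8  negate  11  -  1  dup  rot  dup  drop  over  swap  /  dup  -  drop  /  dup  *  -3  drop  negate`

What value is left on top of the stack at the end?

-1

-8     → [-8]
negate → [8]
11     → [8, 11]
-      → [-3]
1      → [-3, 1]
dup    → [-3, 1, 1]
rot    → [1, 1, -3]
dup    → [1, 1, -3, -3]
drop   → [1, 1, -3]
over   → [1, 1, -3, 1]
swap   → [1, 1, 1, -3]
/      → [1, 1, 0]
dup    → [1, 1, 0, 0]
-      → [1, 1, 0]
drop   → [1, 1]
/      → [1]
dup    → [1, 1]
*      → [1]
-3     → [1, -3]
drop   → [1]
negate → [-1]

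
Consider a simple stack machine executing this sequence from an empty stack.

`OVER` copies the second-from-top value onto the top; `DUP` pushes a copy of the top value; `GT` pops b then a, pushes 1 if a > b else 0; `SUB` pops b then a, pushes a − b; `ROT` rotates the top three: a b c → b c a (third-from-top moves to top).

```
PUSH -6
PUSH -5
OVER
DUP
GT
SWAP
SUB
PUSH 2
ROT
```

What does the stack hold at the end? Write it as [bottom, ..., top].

PUSH -6 -> -6
PUSH -5 -> -6 -5
OVER    -> -6 -5 -6
DUP     -> -6 -5 -6 -6
GT      -> -6 -5 0
SWAP    -> -6 0 -5
SUB     -> -6 5
PUSH 2  -> -6 5 2
ROT     -> 5 2 -6

[5, 2, -6]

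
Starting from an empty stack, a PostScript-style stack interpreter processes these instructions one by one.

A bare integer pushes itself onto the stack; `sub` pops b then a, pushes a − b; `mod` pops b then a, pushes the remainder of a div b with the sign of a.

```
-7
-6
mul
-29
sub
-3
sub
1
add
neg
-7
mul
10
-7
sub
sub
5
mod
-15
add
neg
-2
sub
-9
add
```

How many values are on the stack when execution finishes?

1

-7  → [-7]
-6  → [-7, -6]
mul → [42]
-29 → [42, -29]
sub → [71]
-3  → [71, -3]
sub → [74]
1   → [74, 1]
add → [75]
neg → [-75]
-7  → [-75, -7]
mul → [525]
10  → [525, 10]
-7  → [525, 10, -7]
sub → [525, 17]
sub → [508]
5   → [508, 5]
mod → [3]
-15 → [3, -15]
add → [-12]
neg → [12]
-2  → [12, -2]
sub → [14]
-9  → [14, -9]
add → [5]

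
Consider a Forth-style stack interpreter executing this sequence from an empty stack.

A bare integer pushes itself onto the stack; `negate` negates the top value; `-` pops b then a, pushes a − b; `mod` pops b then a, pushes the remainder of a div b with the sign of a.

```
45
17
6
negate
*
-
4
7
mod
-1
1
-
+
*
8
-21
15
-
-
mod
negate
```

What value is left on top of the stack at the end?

45     -> 45
17     -> 45 17
6      -> 45 17 6
negate -> 45 17 -6
*      -> 45 -102
-      -> 147
4      -> 147 4
7      -> 147 4 7
mod    -> 147 4
-1     -> 147 4 -1
1      -> 147 4 -1 1
-      -> 147 4 -2
+      -> 147 2
*      -> 294
8      -> 294 8
-21    -> 294 8 -21
15     -> 294 8 -21 15
-      -> 294 8 -36
-      -> 294 44
mod    -> 30
negate -> -30

-30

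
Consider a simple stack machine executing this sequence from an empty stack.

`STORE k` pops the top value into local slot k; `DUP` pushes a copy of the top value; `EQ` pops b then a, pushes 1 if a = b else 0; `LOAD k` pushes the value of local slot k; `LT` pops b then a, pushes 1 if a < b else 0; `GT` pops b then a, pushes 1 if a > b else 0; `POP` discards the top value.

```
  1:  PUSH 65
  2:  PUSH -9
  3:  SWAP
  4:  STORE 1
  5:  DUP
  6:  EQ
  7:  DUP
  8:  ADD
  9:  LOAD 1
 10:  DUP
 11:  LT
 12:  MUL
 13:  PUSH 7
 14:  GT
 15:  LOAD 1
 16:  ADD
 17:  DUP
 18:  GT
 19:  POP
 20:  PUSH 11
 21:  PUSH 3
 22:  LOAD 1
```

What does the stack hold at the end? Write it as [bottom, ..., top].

[11, 3, 65]

PUSH 65 : [65]
PUSH -9 : [65, -9]
SWAP    : [-9, 65]
STORE 1 : [-9]
DUP     : [-9, -9]
EQ      : [1]
DUP     : [1, 1]
ADD     : [2]
LOAD 1  : [2, 65]
DUP     : [2, 65, 65]
LT      : [2, 0]
MUL     : [0]
PUSH 7  : [0, 7]
GT      : [0]
LOAD 1  : [0, 65]
ADD     : [65]
DUP     : [65, 65]
GT      : [0]
POP     : []
PUSH 11 : [11]
PUSH 3  : [11, 3]
LOAD 1  : [11, 3, 65]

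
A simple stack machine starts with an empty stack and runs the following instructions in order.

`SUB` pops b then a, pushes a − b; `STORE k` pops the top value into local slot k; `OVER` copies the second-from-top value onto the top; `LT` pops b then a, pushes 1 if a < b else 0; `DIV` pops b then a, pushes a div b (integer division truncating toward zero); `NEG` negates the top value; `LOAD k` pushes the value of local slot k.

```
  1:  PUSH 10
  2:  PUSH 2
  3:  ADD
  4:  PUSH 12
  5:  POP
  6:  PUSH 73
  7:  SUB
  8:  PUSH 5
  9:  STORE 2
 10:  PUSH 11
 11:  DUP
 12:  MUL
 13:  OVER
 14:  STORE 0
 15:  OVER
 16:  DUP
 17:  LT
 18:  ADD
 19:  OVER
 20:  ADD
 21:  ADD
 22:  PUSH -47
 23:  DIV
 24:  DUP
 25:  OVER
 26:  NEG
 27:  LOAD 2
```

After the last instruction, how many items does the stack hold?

4

PUSH 10  → 10
PUSH 2   → 10 2
ADD      → 12
PUSH 12  → 12 12
POP      → 12
PUSH 73  → 12 73
SUB      → -61
PUSH 5   → -61 5
STORE 2  → -61
PUSH 11  → -61 11
DUP      → -61 11 11
MUL      → -61 121
OVER     → -61 121 -61
STORE 0  → -61 121
OVER     → -61 121 -61
DUP      → -61 121 -61 -61
LT       → -61 121 0
ADD      → -61 121
OVER     → -61 121 -61
ADD      → -61 60
ADD      → -1
PUSH -47 → -1 -47
DIV      → 0
DUP      → 0 0
OVER     → 0 0 0
NEG      → 0 0 0
LOAD 2   → 0 0 0 5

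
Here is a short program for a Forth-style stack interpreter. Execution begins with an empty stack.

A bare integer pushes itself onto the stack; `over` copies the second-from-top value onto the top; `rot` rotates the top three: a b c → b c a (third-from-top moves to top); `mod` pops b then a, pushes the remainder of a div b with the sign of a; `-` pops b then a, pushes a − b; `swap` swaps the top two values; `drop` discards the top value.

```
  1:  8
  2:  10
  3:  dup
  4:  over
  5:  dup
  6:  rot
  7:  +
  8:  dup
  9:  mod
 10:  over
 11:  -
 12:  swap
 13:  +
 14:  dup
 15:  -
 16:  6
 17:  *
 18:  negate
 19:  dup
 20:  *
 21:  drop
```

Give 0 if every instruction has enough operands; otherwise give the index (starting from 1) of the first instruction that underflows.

8      : [8]
10     : [8, 10]
dup    : [8, 10, 10]
over   : [8, 10, 10, 10]
dup    : [8, 10, 10, 10, 10]
rot    : [8, 10, 10, 10, 10]
+      : [8, 10, 10, 20]
dup    : [8, 10, 10, 20, 20]
mod    : [8, 10, 10, 0]
over   : [8, 10, 10, 0, 10]
-      : [8, 10, 10, -10]
swap   : [8, 10, -10, 10]
+      : [8, 10, 0]
dup    : [8, 10, 0, 0]
-      : [8, 10, 0]
6      : [8, 10, 0, 6]
*      : [8, 10, 0]
negate : [8, 10, 0]
dup    : [8, 10, 0, 0]
*      : [8, 10, 0]
drop   : [8, 10]

0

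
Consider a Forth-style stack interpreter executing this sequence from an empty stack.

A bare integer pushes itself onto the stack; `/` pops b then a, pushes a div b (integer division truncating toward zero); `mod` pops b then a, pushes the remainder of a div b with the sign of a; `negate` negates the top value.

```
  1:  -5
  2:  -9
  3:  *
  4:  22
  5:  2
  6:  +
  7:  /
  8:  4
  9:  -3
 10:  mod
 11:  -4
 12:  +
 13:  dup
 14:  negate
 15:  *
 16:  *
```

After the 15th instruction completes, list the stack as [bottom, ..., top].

-5      [-5]
-9      [-5, -9]
*       [45]
22      [45, 22]
2       [45, 22, 2]
+       [45, 24]
/       [1]
4       [1, 4]
-3      [1, 4, -3]
mod     [1, 1]
-4      [1, 1, -4]
+       [1, -3]
dup     [1, -3, -3]
negate  [1, -3, 3]
*       [1, -9]

[1, -9]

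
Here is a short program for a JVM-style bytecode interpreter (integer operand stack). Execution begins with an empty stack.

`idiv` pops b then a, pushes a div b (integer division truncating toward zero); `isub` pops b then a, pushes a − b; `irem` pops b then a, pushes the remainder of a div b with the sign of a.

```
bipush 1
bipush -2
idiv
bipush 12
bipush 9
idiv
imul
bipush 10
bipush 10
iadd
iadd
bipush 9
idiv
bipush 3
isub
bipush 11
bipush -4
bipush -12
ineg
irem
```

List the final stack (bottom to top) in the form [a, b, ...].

bipush 1   → 1
bipush -2  → 1 -2
idiv       → 0
bipush 12  → 0 12
bipush 9   → 0 12 9
idiv       → 0 1
imul       → 0
bipush 10  → 0 10
bipush 10  → 0 10 10
iadd       → 0 20
iadd       → 20
bipush 9   → 20 9
idiv       → 2
bipush 3   → 2 3
isub       → -1
bipush 11  → -1 11
bipush -4  → -1 11 -4
bipush -12 → -1 11 -4 -12
ineg       → -1 11 -4 12
irem       → -1 11 -4

[-1, 11, -4]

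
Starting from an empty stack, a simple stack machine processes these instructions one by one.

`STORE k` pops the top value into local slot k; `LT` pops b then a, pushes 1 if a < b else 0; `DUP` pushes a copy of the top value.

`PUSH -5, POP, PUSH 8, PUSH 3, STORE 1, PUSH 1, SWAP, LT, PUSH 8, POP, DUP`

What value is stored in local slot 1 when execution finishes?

3

PUSH -5 → [-5]
POP     → []
PUSH 8  → [8]
PUSH 3  → [8, 3]
STORE 1 → [8]
PUSH 1  → [8, 1]
SWAP    → [1, 8]
LT      → [1]
PUSH 8  → [1, 8]
POP     → [1]
DUP     → [1, 1]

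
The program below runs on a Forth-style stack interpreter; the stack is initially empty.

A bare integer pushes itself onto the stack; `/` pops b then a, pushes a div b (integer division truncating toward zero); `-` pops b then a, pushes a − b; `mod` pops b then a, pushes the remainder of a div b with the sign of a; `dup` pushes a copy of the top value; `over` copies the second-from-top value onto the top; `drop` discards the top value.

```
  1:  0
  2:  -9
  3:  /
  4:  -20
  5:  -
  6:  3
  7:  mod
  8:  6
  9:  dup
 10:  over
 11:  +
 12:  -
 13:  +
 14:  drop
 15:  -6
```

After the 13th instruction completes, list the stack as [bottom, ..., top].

0    -> 0
-9   -> 0 -9
/    -> 0
-20  -> 0 -20
-    -> 20
3    -> 20 3
mod  -> 2
6    -> 2 6
dup  -> 2 6 6
over -> 2 6 6 6
+    -> 2 6 12
-    -> 2 -6
+    -> -4

[-4]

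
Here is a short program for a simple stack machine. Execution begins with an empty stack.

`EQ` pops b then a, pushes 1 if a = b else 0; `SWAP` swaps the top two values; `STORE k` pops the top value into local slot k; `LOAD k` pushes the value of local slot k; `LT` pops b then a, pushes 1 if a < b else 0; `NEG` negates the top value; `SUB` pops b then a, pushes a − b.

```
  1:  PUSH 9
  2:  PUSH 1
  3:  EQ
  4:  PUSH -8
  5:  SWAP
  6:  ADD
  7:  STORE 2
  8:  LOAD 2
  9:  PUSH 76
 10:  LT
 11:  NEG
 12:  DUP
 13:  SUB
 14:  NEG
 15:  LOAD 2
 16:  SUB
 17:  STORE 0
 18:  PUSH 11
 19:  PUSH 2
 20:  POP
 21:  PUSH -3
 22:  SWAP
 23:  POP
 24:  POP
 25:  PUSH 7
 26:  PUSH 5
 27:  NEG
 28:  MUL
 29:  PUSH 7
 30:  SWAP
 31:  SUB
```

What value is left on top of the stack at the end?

PUSH 9   [9]
PUSH 1   [9, 1]
EQ       [0]
PUSH -8  [0, -8]
SWAP     [-8, 0]
ADD      [-8]
STORE 2  []
LOAD 2   [-8]
PUSH 76  [-8, 76]
LT       [1]
NEG      [-1]
DUP      [-1, -1]
SUB      [0]
NEG      [0]
LOAD 2   [0, -8]
SUB      [8]
STORE 0  []
PUSH 11  [11]
PUSH 2   [11, 2]
POP      [11]
PUSH -3  [11, -3]
SWAP     [-3, 11]
POP      [-3]
POP      []
PUSH 7   [7]
PUSH 5   [7, 5]
NEG      [7, -5]
MUL      [-35]
PUSH 7   [-35, 7]
SWAP     [7, -35]
SUB      [42]

42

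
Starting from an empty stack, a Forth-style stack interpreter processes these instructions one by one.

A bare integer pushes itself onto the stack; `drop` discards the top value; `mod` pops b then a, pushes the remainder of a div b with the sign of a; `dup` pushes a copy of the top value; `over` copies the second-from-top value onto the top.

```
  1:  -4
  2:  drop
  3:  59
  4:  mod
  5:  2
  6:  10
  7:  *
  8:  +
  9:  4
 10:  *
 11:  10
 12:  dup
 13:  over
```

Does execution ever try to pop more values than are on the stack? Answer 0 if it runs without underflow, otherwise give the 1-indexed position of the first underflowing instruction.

-4   : [-4]
drop : []
59   : [59]
mod  — needs 2 operands, stack has 1 → underflow

4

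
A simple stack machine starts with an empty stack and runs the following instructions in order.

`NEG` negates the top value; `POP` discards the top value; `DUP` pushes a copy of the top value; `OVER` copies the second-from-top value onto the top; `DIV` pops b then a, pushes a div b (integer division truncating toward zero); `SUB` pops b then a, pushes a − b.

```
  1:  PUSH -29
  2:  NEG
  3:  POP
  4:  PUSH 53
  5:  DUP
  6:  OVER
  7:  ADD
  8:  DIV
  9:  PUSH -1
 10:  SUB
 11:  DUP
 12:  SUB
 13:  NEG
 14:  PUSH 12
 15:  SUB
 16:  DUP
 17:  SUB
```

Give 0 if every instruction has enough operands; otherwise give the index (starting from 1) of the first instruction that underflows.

PUSH -29  -29
NEG       29
POP       (empty)
PUSH 53   53
DUP       53 53
OVER      53 53 53
ADD       53 106
DIV       0
PUSH -1   0 -1
SUB       1
DUP       1 1
SUB       0
NEG       0
PUSH 12   0 12
SUB       -12
DUP       -12 -12
SUB       0

0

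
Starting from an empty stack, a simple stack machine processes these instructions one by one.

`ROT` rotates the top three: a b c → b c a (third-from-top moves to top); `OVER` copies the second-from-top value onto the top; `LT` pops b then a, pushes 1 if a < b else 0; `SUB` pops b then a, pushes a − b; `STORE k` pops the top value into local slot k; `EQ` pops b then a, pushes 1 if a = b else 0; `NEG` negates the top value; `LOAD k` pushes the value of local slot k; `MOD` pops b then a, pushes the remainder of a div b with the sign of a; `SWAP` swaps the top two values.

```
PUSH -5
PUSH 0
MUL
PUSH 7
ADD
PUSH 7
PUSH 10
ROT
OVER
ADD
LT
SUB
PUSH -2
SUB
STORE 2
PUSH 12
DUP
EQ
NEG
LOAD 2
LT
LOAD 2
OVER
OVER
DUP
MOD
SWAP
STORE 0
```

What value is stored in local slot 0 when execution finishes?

PUSH -5  -5
PUSH 0   -5 0
MUL      0
PUSH 7   0 7
ADD      7
PUSH 7   7 7
PUSH 10  7 7 10
ROT      7 10 7
OVER     7 10 7 10
ADD      7 10 17
LT       7 1
SUB      6
PUSH -2  6 -2
SUB      8
STORE 2  (empty)
PUSH 12  12
DUP      12 12
EQ       1
NEG      -1
LOAD 2   -1 8
LT       1
LOAD 2   1 8
OVER     1 8 1
OVER     1 8 1 8
DUP      1 8 1 8 8
MOD      1 8 1 0
SWAP     1 8 0 1
STORE 0  1 8 0

1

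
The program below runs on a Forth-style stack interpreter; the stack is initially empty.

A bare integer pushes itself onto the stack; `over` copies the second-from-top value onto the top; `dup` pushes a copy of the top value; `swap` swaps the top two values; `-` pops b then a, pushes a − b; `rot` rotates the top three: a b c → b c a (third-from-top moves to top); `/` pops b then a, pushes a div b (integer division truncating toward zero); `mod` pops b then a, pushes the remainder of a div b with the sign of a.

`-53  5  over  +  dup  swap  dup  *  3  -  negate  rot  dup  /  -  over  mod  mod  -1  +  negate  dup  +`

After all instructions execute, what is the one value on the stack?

6

-53     -53
5       -53 5
over    -53 5 -53
+       -53 -48
dup     -53 -48 -48
swap    -53 -48 -48
dup     -53 -48 -48 -48
*       -53 -48 2304
3       -53 -48 2304 3
-       -53 -48 2301
negate  -53 -48 -2301
rot     -48 -2301 -53
dup     -48 -2301 -53 -53
/       -48 -2301 1
-       -48 -2302
over    -48 -2302 -48
mod     -48 -46
mod     -2
-1      -2 -1
+       -3
negate  3
dup     3 3
+       6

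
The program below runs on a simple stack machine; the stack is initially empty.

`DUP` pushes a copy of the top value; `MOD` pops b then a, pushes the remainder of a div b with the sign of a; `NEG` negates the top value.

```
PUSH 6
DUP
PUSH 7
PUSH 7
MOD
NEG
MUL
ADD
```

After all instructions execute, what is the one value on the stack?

6

PUSH 6 → [6]
DUP    → [6, 6]
PUSH 7 → [6, 6, 7]
PUSH 7 → [6, 6, 7, 7]
MOD    → [6, 6, 0]
NEG    → [6, 6, 0]
MUL    → [6, 0]
ADD    → [6]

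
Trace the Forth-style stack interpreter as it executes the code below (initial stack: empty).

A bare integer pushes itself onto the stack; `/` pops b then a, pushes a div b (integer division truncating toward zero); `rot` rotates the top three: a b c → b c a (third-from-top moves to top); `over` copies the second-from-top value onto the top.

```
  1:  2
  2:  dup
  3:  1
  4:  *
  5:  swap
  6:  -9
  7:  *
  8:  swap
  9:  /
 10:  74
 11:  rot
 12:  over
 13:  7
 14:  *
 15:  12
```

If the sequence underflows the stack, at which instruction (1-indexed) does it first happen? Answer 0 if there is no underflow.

2    → 2
dup  → 2 2
1    → 2 2 1
*    → 2 2
swap → 2 2
-9   → 2 2 -9
*    → 2 -18
swap → -18 2
/    → -9
74   → -9 74
rot  — needs 3 operands, stack has 2 → underflow

11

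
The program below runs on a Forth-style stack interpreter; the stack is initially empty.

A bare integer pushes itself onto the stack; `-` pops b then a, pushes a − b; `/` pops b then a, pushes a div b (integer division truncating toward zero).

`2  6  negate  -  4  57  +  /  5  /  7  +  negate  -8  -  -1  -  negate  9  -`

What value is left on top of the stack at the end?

2      : [2]
6      : [2, 6]
negate : [2, -6]
-      : [8]
4      : [8, 4]
57     : [8, 4, 57]
+      : [8, 61]
/      : [0]
5      : [0, 5]
/      : [0]
7      : [0, 7]
+      : [7]
negate : [-7]
-8     : [-7, -8]
-      : [1]
-1     : [1, -1]
-      : [2]
negate : [-2]
9      : [-2, 9]
-      : [-11]

-11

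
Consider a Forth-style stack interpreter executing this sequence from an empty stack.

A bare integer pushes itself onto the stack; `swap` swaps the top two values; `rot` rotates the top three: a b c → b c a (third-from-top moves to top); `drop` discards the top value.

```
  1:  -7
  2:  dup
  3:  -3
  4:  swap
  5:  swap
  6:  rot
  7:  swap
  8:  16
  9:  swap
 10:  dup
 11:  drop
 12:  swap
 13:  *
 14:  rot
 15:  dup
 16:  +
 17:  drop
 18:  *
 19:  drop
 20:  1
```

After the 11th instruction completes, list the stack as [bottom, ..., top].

[-7, -7, 16, -3]

-7   -> [-7]
dup  -> [-7, -7]
-3   -> [-7, -7, -3]
swap -> [-7, -3, -7]
swap -> [-7, -7, -3]
rot  -> [-7, -3, -7]
swap -> [-7, -7, -3]
16   -> [-7, -7, -3, 16]
swap -> [-7, -7, 16, -3]
dup  -> [-7, -7, 16, -3, -3]
drop -> [-7, -7, 16, -3]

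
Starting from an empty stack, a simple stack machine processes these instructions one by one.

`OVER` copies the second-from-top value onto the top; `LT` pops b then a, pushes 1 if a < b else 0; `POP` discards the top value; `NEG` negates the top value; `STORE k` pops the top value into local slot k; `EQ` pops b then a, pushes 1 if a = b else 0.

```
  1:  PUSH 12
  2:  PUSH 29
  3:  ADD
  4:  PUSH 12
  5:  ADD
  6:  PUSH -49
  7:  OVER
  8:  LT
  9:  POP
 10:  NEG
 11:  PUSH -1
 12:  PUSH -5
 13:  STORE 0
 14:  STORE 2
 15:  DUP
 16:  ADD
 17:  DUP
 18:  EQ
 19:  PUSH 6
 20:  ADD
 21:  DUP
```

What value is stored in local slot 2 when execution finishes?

PUSH 12  → 12
PUSH 29  → 12 29
ADD      → 41
PUSH 12  → 41 12
ADD      → 53
PUSH -49 → 53 -49
OVER     → 53 -49 53
LT       → 53 1
POP      → 53
NEG      → -53
PUSH -1  → -53 -1
PUSH -5  → -53 -1 -5
STORE 0  → -53 -1
STORE 2  → -53
DUP      → -53 -53
ADD      → -106
DUP      → -106 -106
EQ       → 1
PUSH 6   → 1 6
ADD      → 7
DUP      → 7 7

-1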